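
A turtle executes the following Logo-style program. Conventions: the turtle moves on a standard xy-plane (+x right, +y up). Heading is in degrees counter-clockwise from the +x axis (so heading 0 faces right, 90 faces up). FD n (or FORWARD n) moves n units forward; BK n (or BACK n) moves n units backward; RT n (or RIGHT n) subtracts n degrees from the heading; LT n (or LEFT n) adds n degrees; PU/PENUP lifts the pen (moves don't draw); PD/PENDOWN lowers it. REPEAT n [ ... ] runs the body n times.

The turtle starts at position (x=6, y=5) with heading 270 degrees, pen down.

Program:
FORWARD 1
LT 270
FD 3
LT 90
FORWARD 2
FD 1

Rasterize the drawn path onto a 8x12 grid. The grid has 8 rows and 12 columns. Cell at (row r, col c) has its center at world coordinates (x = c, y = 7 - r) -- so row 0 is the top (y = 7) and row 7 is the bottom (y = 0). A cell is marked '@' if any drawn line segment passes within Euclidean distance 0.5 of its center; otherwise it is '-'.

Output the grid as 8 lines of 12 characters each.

Answer: ------------
------------
------@-----
---@@@@-----
---@--------
---@--------
---@--------
------------

Derivation:
Segment 0: (6,5) -> (6,4)
Segment 1: (6,4) -> (3,4)
Segment 2: (3,4) -> (3,2)
Segment 3: (3,2) -> (3,1)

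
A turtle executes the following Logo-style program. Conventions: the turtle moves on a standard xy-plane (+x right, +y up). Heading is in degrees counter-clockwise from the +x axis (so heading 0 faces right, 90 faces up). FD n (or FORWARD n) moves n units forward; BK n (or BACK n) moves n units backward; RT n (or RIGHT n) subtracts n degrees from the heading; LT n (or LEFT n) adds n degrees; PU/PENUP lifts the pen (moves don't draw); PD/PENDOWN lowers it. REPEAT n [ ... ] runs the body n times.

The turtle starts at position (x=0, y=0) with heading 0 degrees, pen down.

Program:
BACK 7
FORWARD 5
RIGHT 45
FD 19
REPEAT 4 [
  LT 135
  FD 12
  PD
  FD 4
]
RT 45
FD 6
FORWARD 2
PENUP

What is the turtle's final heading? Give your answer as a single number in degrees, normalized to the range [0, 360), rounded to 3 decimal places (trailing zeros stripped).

Executing turtle program step by step:
Start: pos=(0,0), heading=0, pen down
BK 7: (0,0) -> (-7,0) [heading=0, draw]
FD 5: (-7,0) -> (-2,0) [heading=0, draw]
RT 45: heading 0 -> 315
FD 19: (-2,0) -> (11.435,-13.435) [heading=315, draw]
REPEAT 4 [
  -- iteration 1/4 --
  LT 135: heading 315 -> 90
  FD 12: (11.435,-13.435) -> (11.435,-1.435) [heading=90, draw]
  PD: pen down
  FD 4: (11.435,-1.435) -> (11.435,2.565) [heading=90, draw]
  -- iteration 2/4 --
  LT 135: heading 90 -> 225
  FD 12: (11.435,2.565) -> (2.95,-5.92) [heading=225, draw]
  PD: pen down
  FD 4: (2.95,-5.92) -> (0.121,-8.749) [heading=225, draw]
  -- iteration 3/4 --
  LT 135: heading 225 -> 0
  FD 12: (0.121,-8.749) -> (12.121,-8.749) [heading=0, draw]
  PD: pen down
  FD 4: (12.121,-8.749) -> (16.121,-8.749) [heading=0, draw]
  -- iteration 4/4 --
  LT 135: heading 0 -> 135
  FD 12: (16.121,-8.749) -> (7.636,-0.263) [heading=135, draw]
  PD: pen down
  FD 4: (7.636,-0.263) -> (4.808,2.565) [heading=135, draw]
]
RT 45: heading 135 -> 90
FD 6: (4.808,2.565) -> (4.808,8.565) [heading=90, draw]
FD 2: (4.808,8.565) -> (4.808,10.565) [heading=90, draw]
PU: pen up
Final: pos=(4.808,10.565), heading=90, 13 segment(s) drawn

Answer: 90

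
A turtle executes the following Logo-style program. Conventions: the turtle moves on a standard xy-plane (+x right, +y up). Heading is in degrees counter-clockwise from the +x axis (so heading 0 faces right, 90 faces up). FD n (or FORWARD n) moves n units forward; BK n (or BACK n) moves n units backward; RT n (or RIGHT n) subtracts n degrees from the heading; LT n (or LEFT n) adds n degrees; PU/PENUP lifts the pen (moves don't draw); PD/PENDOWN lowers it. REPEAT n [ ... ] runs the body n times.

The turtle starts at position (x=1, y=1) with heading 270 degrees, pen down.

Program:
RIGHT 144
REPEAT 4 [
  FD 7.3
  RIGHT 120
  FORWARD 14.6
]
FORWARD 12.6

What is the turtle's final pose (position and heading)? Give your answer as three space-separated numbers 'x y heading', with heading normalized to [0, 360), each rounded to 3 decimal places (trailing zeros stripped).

Answer: 23.76 9.749 6

Derivation:
Executing turtle program step by step:
Start: pos=(1,1), heading=270, pen down
RT 144: heading 270 -> 126
REPEAT 4 [
  -- iteration 1/4 --
  FD 7.3: (1,1) -> (-3.291,6.906) [heading=126, draw]
  RT 120: heading 126 -> 6
  FD 14.6: (-3.291,6.906) -> (11.229,8.432) [heading=6, draw]
  -- iteration 2/4 --
  FD 7.3: (11.229,8.432) -> (18.489,9.195) [heading=6, draw]
  RT 120: heading 6 -> 246
  FD 14.6: (18.489,9.195) -> (12.551,-4.143) [heading=246, draw]
  -- iteration 3/4 --
  FD 7.3: (12.551,-4.143) -> (9.582,-10.812) [heading=246, draw]
  RT 120: heading 246 -> 126
  FD 14.6: (9.582,-10.812) -> (1,1) [heading=126, draw]
  -- iteration 4/4 --
  FD 7.3: (1,1) -> (-3.291,6.906) [heading=126, draw]
  RT 120: heading 126 -> 6
  FD 14.6: (-3.291,6.906) -> (11.229,8.432) [heading=6, draw]
]
FD 12.6: (11.229,8.432) -> (23.76,9.749) [heading=6, draw]
Final: pos=(23.76,9.749), heading=6, 9 segment(s) drawn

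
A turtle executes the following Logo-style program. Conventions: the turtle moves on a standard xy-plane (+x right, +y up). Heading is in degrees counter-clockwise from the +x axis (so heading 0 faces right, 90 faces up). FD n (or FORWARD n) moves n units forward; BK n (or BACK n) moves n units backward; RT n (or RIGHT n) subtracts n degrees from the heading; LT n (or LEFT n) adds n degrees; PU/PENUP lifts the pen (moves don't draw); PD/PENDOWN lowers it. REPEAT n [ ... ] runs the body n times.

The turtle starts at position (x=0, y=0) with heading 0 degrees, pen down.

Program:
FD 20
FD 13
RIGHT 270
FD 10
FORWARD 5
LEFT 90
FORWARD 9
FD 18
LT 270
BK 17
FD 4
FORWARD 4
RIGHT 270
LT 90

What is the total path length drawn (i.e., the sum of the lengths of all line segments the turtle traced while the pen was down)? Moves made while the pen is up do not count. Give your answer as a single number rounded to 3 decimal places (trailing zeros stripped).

Answer: 100

Derivation:
Executing turtle program step by step:
Start: pos=(0,0), heading=0, pen down
FD 20: (0,0) -> (20,0) [heading=0, draw]
FD 13: (20,0) -> (33,0) [heading=0, draw]
RT 270: heading 0 -> 90
FD 10: (33,0) -> (33,10) [heading=90, draw]
FD 5: (33,10) -> (33,15) [heading=90, draw]
LT 90: heading 90 -> 180
FD 9: (33,15) -> (24,15) [heading=180, draw]
FD 18: (24,15) -> (6,15) [heading=180, draw]
LT 270: heading 180 -> 90
BK 17: (6,15) -> (6,-2) [heading=90, draw]
FD 4: (6,-2) -> (6,2) [heading=90, draw]
FD 4: (6,2) -> (6,6) [heading=90, draw]
RT 270: heading 90 -> 180
LT 90: heading 180 -> 270
Final: pos=(6,6), heading=270, 9 segment(s) drawn

Segment lengths:
  seg 1: (0,0) -> (20,0), length = 20
  seg 2: (20,0) -> (33,0), length = 13
  seg 3: (33,0) -> (33,10), length = 10
  seg 4: (33,10) -> (33,15), length = 5
  seg 5: (33,15) -> (24,15), length = 9
  seg 6: (24,15) -> (6,15), length = 18
  seg 7: (6,15) -> (6,-2), length = 17
  seg 8: (6,-2) -> (6,2), length = 4
  seg 9: (6,2) -> (6,6), length = 4
Total = 100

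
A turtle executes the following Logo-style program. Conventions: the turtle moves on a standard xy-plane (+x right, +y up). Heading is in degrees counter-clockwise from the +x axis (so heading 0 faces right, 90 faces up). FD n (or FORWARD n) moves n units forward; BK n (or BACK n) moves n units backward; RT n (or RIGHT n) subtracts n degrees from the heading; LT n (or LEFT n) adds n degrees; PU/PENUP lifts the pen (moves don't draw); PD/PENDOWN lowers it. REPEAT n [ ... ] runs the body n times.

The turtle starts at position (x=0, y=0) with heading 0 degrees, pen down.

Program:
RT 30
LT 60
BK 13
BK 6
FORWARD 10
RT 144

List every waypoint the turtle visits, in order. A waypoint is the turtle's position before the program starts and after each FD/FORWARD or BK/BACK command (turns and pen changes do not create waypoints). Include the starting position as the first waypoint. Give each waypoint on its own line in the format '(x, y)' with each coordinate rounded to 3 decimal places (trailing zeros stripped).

Executing turtle program step by step:
Start: pos=(0,0), heading=0, pen down
RT 30: heading 0 -> 330
LT 60: heading 330 -> 30
BK 13: (0,0) -> (-11.258,-6.5) [heading=30, draw]
BK 6: (-11.258,-6.5) -> (-16.454,-9.5) [heading=30, draw]
FD 10: (-16.454,-9.5) -> (-7.794,-4.5) [heading=30, draw]
RT 144: heading 30 -> 246
Final: pos=(-7.794,-4.5), heading=246, 3 segment(s) drawn
Waypoints (4 total):
(0, 0)
(-11.258, -6.5)
(-16.454, -9.5)
(-7.794, -4.5)

Answer: (0, 0)
(-11.258, -6.5)
(-16.454, -9.5)
(-7.794, -4.5)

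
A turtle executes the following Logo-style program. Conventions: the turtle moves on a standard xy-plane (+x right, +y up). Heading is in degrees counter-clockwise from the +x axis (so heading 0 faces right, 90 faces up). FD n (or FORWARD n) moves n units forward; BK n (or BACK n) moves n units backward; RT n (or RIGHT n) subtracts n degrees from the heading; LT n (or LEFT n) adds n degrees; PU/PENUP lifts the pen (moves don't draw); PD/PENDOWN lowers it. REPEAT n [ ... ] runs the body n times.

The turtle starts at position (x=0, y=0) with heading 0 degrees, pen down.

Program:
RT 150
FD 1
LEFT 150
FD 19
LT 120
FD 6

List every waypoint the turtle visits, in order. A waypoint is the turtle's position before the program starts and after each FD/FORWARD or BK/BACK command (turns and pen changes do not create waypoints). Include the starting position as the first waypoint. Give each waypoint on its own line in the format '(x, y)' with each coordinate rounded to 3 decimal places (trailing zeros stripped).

Answer: (0, 0)
(-0.866, -0.5)
(18.134, -0.5)
(15.134, 4.696)

Derivation:
Executing turtle program step by step:
Start: pos=(0,0), heading=0, pen down
RT 150: heading 0 -> 210
FD 1: (0,0) -> (-0.866,-0.5) [heading=210, draw]
LT 150: heading 210 -> 0
FD 19: (-0.866,-0.5) -> (18.134,-0.5) [heading=0, draw]
LT 120: heading 0 -> 120
FD 6: (18.134,-0.5) -> (15.134,4.696) [heading=120, draw]
Final: pos=(15.134,4.696), heading=120, 3 segment(s) drawn
Waypoints (4 total):
(0, 0)
(-0.866, -0.5)
(18.134, -0.5)
(15.134, 4.696)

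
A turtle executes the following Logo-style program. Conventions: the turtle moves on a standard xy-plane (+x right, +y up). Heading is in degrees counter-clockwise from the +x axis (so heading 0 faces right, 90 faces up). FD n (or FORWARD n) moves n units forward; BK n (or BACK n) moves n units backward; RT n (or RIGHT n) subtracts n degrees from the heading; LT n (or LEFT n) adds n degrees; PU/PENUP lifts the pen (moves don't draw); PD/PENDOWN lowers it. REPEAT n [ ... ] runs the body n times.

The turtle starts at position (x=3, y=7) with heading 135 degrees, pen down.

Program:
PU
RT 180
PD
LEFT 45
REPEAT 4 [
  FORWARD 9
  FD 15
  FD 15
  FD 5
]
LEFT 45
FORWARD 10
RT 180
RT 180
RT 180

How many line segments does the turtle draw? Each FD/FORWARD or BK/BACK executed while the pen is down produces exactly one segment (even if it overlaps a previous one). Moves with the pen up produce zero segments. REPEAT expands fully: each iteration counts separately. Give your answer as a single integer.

Answer: 17

Derivation:
Executing turtle program step by step:
Start: pos=(3,7), heading=135, pen down
PU: pen up
RT 180: heading 135 -> 315
PD: pen down
LT 45: heading 315 -> 0
REPEAT 4 [
  -- iteration 1/4 --
  FD 9: (3,7) -> (12,7) [heading=0, draw]
  FD 15: (12,7) -> (27,7) [heading=0, draw]
  FD 15: (27,7) -> (42,7) [heading=0, draw]
  FD 5: (42,7) -> (47,7) [heading=0, draw]
  -- iteration 2/4 --
  FD 9: (47,7) -> (56,7) [heading=0, draw]
  FD 15: (56,7) -> (71,7) [heading=0, draw]
  FD 15: (71,7) -> (86,7) [heading=0, draw]
  FD 5: (86,7) -> (91,7) [heading=0, draw]
  -- iteration 3/4 --
  FD 9: (91,7) -> (100,7) [heading=0, draw]
  FD 15: (100,7) -> (115,7) [heading=0, draw]
  FD 15: (115,7) -> (130,7) [heading=0, draw]
  FD 5: (130,7) -> (135,7) [heading=0, draw]
  -- iteration 4/4 --
  FD 9: (135,7) -> (144,7) [heading=0, draw]
  FD 15: (144,7) -> (159,7) [heading=0, draw]
  FD 15: (159,7) -> (174,7) [heading=0, draw]
  FD 5: (174,7) -> (179,7) [heading=0, draw]
]
LT 45: heading 0 -> 45
FD 10: (179,7) -> (186.071,14.071) [heading=45, draw]
RT 180: heading 45 -> 225
RT 180: heading 225 -> 45
RT 180: heading 45 -> 225
Final: pos=(186.071,14.071), heading=225, 17 segment(s) drawn
Segments drawn: 17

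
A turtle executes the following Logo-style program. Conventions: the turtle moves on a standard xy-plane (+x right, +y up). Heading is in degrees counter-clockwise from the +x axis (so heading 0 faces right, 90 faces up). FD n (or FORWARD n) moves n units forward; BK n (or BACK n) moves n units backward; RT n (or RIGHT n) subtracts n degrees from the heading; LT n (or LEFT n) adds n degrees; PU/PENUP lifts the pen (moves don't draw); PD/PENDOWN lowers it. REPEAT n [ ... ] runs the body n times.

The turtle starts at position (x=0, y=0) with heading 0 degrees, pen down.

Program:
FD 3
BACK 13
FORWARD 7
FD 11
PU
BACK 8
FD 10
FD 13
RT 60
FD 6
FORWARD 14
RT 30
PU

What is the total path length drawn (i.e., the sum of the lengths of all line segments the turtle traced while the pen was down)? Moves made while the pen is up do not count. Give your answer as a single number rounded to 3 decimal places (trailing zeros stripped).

Answer: 34

Derivation:
Executing turtle program step by step:
Start: pos=(0,0), heading=0, pen down
FD 3: (0,0) -> (3,0) [heading=0, draw]
BK 13: (3,0) -> (-10,0) [heading=0, draw]
FD 7: (-10,0) -> (-3,0) [heading=0, draw]
FD 11: (-3,0) -> (8,0) [heading=0, draw]
PU: pen up
BK 8: (8,0) -> (0,0) [heading=0, move]
FD 10: (0,0) -> (10,0) [heading=0, move]
FD 13: (10,0) -> (23,0) [heading=0, move]
RT 60: heading 0 -> 300
FD 6: (23,0) -> (26,-5.196) [heading=300, move]
FD 14: (26,-5.196) -> (33,-17.321) [heading=300, move]
RT 30: heading 300 -> 270
PU: pen up
Final: pos=(33,-17.321), heading=270, 4 segment(s) drawn

Segment lengths:
  seg 1: (0,0) -> (3,0), length = 3
  seg 2: (3,0) -> (-10,0), length = 13
  seg 3: (-10,0) -> (-3,0), length = 7
  seg 4: (-3,0) -> (8,0), length = 11
Total = 34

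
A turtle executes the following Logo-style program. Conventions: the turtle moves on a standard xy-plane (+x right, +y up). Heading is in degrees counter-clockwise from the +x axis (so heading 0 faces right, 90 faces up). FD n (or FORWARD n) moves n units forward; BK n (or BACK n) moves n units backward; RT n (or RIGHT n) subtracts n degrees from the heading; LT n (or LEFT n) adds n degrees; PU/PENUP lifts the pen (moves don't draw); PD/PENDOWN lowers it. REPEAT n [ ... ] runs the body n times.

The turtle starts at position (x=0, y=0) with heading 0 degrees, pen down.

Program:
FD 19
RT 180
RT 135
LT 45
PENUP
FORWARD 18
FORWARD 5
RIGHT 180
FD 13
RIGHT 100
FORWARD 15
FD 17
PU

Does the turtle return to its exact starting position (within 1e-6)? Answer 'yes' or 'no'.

Answer: no

Derivation:
Executing turtle program step by step:
Start: pos=(0,0), heading=0, pen down
FD 19: (0,0) -> (19,0) [heading=0, draw]
RT 180: heading 0 -> 180
RT 135: heading 180 -> 45
LT 45: heading 45 -> 90
PU: pen up
FD 18: (19,0) -> (19,18) [heading=90, move]
FD 5: (19,18) -> (19,23) [heading=90, move]
RT 180: heading 90 -> 270
FD 13: (19,23) -> (19,10) [heading=270, move]
RT 100: heading 270 -> 170
FD 15: (19,10) -> (4.228,12.605) [heading=170, move]
FD 17: (4.228,12.605) -> (-12.514,15.557) [heading=170, move]
PU: pen up
Final: pos=(-12.514,15.557), heading=170, 1 segment(s) drawn

Start position: (0, 0)
Final position: (-12.514, 15.557)
Distance = 19.965; >= 1e-6 -> NOT closed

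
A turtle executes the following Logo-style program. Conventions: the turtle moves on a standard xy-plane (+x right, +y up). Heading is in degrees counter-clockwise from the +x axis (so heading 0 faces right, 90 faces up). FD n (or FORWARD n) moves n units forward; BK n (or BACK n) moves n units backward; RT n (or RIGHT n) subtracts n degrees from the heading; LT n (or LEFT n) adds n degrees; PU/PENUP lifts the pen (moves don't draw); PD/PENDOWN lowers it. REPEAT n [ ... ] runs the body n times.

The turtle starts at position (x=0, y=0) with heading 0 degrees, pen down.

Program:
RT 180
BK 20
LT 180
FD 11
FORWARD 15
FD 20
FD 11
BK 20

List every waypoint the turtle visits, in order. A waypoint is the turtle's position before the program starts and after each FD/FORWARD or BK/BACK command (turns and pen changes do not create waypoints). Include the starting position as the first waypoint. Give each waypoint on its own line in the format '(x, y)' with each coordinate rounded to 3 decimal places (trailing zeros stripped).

Executing turtle program step by step:
Start: pos=(0,0), heading=0, pen down
RT 180: heading 0 -> 180
BK 20: (0,0) -> (20,0) [heading=180, draw]
LT 180: heading 180 -> 0
FD 11: (20,0) -> (31,0) [heading=0, draw]
FD 15: (31,0) -> (46,0) [heading=0, draw]
FD 20: (46,0) -> (66,0) [heading=0, draw]
FD 11: (66,0) -> (77,0) [heading=0, draw]
BK 20: (77,0) -> (57,0) [heading=0, draw]
Final: pos=(57,0), heading=0, 6 segment(s) drawn
Waypoints (7 total):
(0, 0)
(20, 0)
(31, 0)
(46, 0)
(66, 0)
(77, 0)
(57, 0)

Answer: (0, 0)
(20, 0)
(31, 0)
(46, 0)
(66, 0)
(77, 0)
(57, 0)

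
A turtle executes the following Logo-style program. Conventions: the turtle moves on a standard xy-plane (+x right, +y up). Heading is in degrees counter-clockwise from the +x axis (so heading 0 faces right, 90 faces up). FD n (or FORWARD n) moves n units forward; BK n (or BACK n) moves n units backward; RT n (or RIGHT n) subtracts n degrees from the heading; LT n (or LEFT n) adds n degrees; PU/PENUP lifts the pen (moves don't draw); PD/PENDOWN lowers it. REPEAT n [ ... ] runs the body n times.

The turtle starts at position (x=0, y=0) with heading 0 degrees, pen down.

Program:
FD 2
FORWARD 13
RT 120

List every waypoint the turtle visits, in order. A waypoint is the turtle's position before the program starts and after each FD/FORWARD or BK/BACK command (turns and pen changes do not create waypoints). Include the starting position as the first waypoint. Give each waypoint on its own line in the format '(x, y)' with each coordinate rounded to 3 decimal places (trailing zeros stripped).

Answer: (0, 0)
(2, 0)
(15, 0)

Derivation:
Executing turtle program step by step:
Start: pos=(0,0), heading=0, pen down
FD 2: (0,0) -> (2,0) [heading=0, draw]
FD 13: (2,0) -> (15,0) [heading=0, draw]
RT 120: heading 0 -> 240
Final: pos=(15,0), heading=240, 2 segment(s) drawn
Waypoints (3 total):
(0, 0)
(2, 0)
(15, 0)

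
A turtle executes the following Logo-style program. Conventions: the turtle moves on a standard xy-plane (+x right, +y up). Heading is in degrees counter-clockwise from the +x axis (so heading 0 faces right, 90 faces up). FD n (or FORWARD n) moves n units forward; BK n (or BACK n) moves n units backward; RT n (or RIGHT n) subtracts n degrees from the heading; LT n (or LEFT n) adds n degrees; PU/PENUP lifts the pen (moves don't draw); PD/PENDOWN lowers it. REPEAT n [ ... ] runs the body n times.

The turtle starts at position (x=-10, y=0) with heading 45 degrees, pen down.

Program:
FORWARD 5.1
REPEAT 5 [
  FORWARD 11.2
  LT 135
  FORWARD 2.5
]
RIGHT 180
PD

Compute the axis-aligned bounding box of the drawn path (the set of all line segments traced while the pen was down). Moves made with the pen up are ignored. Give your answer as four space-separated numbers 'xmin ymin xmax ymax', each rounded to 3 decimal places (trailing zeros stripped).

Executing turtle program step by step:
Start: pos=(-10,0), heading=45, pen down
FD 5.1: (-10,0) -> (-6.394,3.606) [heading=45, draw]
REPEAT 5 [
  -- iteration 1/5 --
  FD 11.2: (-6.394,3.606) -> (1.526,11.526) [heading=45, draw]
  LT 135: heading 45 -> 180
  FD 2.5: (1.526,11.526) -> (-0.974,11.526) [heading=180, draw]
  -- iteration 2/5 --
  FD 11.2: (-0.974,11.526) -> (-12.174,11.526) [heading=180, draw]
  LT 135: heading 180 -> 315
  FD 2.5: (-12.174,11.526) -> (-10.406,9.758) [heading=315, draw]
  -- iteration 3/5 --
  FD 11.2: (-10.406,9.758) -> (-2.487,1.838) [heading=315, draw]
  LT 135: heading 315 -> 90
  FD 2.5: (-2.487,1.838) -> (-2.487,4.338) [heading=90, draw]
  -- iteration 4/5 --
  FD 11.2: (-2.487,4.338) -> (-2.487,15.538) [heading=90, draw]
  LT 135: heading 90 -> 225
  FD 2.5: (-2.487,15.538) -> (-4.255,13.771) [heading=225, draw]
  -- iteration 5/5 --
  FD 11.2: (-4.255,13.771) -> (-12.174,5.851) [heading=225, draw]
  LT 135: heading 225 -> 0
  FD 2.5: (-12.174,5.851) -> (-9.674,5.851) [heading=0, draw]
]
RT 180: heading 0 -> 180
PD: pen down
Final: pos=(-9.674,5.851), heading=180, 11 segment(s) drawn

Segment endpoints: x in {-12.174, -12.174, -10.406, -10, -9.674, -6.394, -4.255, -2.487, -2.487, -2.487, -0.974, 1.526}, y in {0, 1.838, 3.606, 4.338, 5.851, 5.851, 9.758, 11.526, 11.526, 13.771, 15.538}
xmin=-12.174, ymin=0, xmax=1.526, ymax=15.538

Answer: -12.174 0 1.526 15.538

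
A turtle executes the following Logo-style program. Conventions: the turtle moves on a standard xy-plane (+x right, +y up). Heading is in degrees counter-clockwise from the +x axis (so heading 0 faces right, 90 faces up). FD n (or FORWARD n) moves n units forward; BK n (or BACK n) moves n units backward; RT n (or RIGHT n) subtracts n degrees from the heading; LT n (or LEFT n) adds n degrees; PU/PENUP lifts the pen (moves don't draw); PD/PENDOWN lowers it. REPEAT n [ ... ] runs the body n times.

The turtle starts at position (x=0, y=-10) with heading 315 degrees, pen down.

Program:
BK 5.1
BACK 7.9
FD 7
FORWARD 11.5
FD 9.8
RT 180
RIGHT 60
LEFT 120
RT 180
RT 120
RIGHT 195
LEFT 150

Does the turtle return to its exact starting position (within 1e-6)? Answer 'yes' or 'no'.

Answer: no

Derivation:
Executing turtle program step by step:
Start: pos=(0,-10), heading=315, pen down
BK 5.1: (0,-10) -> (-3.606,-6.394) [heading=315, draw]
BK 7.9: (-3.606,-6.394) -> (-9.192,-0.808) [heading=315, draw]
FD 7: (-9.192,-0.808) -> (-4.243,-5.757) [heading=315, draw]
FD 11.5: (-4.243,-5.757) -> (3.889,-13.889) [heading=315, draw]
FD 9.8: (3.889,-13.889) -> (10.819,-20.819) [heading=315, draw]
RT 180: heading 315 -> 135
RT 60: heading 135 -> 75
LT 120: heading 75 -> 195
RT 180: heading 195 -> 15
RT 120: heading 15 -> 255
RT 195: heading 255 -> 60
LT 150: heading 60 -> 210
Final: pos=(10.819,-20.819), heading=210, 5 segment(s) drawn

Start position: (0, -10)
Final position: (10.819, -20.819)
Distance = 15.3; >= 1e-6 -> NOT closed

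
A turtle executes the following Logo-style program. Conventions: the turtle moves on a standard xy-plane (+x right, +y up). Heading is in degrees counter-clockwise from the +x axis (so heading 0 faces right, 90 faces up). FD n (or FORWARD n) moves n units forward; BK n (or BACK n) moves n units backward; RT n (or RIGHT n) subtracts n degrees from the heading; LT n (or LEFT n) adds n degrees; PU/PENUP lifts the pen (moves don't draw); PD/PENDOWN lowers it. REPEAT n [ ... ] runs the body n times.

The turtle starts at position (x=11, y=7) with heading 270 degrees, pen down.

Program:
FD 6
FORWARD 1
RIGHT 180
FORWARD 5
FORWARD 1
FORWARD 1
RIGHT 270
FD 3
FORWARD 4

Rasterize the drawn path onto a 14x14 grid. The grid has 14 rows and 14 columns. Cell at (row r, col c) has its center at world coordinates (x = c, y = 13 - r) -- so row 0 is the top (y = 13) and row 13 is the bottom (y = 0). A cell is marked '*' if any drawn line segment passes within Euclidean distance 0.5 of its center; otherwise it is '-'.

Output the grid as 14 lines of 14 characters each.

Answer: --------------
--------------
--------------
--------------
--------------
--------------
----********--
-----------*--
-----------*--
-----------*--
-----------*--
-----------*--
-----------*--
-----------*--

Derivation:
Segment 0: (11,7) -> (11,1)
Segment 1: (11,1) -> (11,0)
Segment 2: (11,0) -> (11,5)
Segment 3: (11,5) -> (11,6)
Segment 4: (11,6) -> (11,7)
Segment 5: (11,7) -> (8,7)
Segment 6: (8,7) -> (4,7)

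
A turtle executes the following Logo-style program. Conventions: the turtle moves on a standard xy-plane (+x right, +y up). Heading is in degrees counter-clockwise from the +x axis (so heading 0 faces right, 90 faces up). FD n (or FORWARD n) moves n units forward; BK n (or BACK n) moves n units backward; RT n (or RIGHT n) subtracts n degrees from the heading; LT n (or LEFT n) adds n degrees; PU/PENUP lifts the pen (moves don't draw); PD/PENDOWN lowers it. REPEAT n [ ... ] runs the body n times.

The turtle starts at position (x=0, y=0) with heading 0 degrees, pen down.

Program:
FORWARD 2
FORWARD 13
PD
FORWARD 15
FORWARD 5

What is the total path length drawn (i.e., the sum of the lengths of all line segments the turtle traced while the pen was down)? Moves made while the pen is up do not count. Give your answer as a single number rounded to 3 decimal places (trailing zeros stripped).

Answer: 35

Derivation:
Executing turtle program step by step:
Start: pos=(0,0), heading=0, pen down
FD 2: (0,0) -> (2,0) [heading=0, draw]
FD 13: (2,0) -> (15,0) [heading=0, draw]
PD: pen down
FD 15: (15,0) -> (30,0) [heading=0, draw]
FD 5: (30,0) -> (35,0) [heading=0, draw]
Final: pos=(35,0), heading=0, 4 segment(s) drawn

Segment lengths:
  seg 1: (0,0) -> (2,0), length = 2
  seg 2: (2,0) -> (15,0), length = 13
  seg 3: (15,0) -> (30,0), length = 15
  seg 4: (30,0) -> (35,0), length = 5
Total = 35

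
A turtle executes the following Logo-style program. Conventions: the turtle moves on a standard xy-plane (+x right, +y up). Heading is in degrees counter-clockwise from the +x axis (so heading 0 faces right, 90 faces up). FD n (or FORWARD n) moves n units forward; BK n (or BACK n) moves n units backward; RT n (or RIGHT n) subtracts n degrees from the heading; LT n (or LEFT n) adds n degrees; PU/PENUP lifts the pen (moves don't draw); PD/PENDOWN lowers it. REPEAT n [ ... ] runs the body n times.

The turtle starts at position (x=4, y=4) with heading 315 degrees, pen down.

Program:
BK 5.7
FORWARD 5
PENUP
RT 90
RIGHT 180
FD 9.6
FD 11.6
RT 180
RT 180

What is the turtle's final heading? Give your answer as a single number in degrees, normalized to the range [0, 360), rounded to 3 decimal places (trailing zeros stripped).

Answer: 45

Derivation:
Executing turtle program step by step:
Start: pos=(4,4), heading=315, pen down
BK 5.7: (4,4) -> (-0.031,8.031) [heading=315, draw]
FD 5: (-0.031,8.031) -> (3.505,4.495) [heading=315, draw]
PU: pen up
RT 90: heading 315 -> 225
RT 180: heading 225 -> 45
FD 9.6: (3.505,4.495) -> (10.293,11.283) [heading=45, move]
FD 11.6: (10.293,11.283) -> (18.496,19.486) [heading=45, move]
RT 180: heading 45 -> 225
RT 180: heading 225 -> 45
Final: pos=(18.496,19.486), heading=45, 2 segment(s) drawn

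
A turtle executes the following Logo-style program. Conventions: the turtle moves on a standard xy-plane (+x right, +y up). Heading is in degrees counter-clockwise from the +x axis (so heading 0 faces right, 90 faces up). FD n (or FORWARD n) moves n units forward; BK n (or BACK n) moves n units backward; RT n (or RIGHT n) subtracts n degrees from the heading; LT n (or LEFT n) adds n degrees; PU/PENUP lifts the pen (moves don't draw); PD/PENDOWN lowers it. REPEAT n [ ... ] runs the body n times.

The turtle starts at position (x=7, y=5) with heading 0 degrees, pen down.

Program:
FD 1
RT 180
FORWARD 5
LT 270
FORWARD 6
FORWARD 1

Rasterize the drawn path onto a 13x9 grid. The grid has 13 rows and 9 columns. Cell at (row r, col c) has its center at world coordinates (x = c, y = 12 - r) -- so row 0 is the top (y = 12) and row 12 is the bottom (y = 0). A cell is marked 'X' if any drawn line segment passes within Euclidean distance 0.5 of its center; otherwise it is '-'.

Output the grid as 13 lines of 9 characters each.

Answer: ---X-----
---X-----
---X-----
---X-----
---X-----
---X-----
---X-----
---XXXXXX
---------
---------
---------
---------
---------

Derivation:
Segment 0: (7,5) -> (8,5)
Segment 1: (8,5) -> (3,5)
Segment 2: (3,5) -> (3,11)
Segment 3: (3,11) -> (3,12)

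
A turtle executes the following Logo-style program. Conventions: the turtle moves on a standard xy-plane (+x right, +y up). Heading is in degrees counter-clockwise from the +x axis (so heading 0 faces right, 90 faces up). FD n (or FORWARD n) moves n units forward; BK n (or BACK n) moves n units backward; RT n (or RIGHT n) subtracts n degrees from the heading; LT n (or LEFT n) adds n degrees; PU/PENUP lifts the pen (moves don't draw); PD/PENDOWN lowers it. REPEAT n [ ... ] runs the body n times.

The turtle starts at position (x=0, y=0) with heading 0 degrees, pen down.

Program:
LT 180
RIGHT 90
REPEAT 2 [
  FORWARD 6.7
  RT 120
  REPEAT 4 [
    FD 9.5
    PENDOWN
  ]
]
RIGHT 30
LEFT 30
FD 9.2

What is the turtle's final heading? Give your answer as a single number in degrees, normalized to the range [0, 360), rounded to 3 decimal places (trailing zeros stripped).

Answer: 210

Derivation:
Executing turtle program step by step:
Start: pos=(0,0), heading=0, pen down
LT 180: heading 0 -> 180
RT 90: heading 180 -> 90
REPEAT 2 [
  -- iteration 1/2 --
  FD 6.7: (0,0) -> (0,6.7) [heading=90, draw]
  RT 120: heading 90 -> 330
  REPEAT 4 [
    -- iteration 1/4 --
    FD 9.5: (0,6.7) -> (8.227,1.95) [heading=330, draw]
    PD: pen down
    -- iteration 2/4 --
    FD 9.5: (8.227,1.95) -> (16.454,-2.8) [heading=330, draw]
    PD: pen down
    -- iteration 3/4 --
    FD 9.5: (16.454,-2.8) -> (24.682,-7.55) [heading=330, draw]
    PD: pen down
    -- iteration 4/4 --
    FD 9.5: (24.682,-7.55) -> (32.909,-12.3) [heading=330, draw]
    PD: pen down
  ]
  -- iteration 2/2 --
  FD 6.7: (32.909,-12.3) -> (38.711,-15.65) [heading=330, draw]
  RT 120: heading 330 -> 210
  REPEAT 4 [
    -- iteration 1/4 --
    FD 9.5: (38.711,-15.65) -> (30.484,-20.4) [heading=210, draw]
    PD: pen down
    -- iteration 2/4 --
    FD 9.5: (30.484,-20.4) -> (22.257,-25.15) [heading=210, draw]
    PD: pen down
    -- iteration 3/4 --
    FD 9.5: (22.257,-25.15) -> (14.03,-29.9) [heading=210, draw]
    PD: pen down
    -- iteration 4/4 --
    FD 9.5: (14.03,-29.9) -> (5.802,-34.65) [heading=210, draw]
    PD: pen down
  ]
]
RT 30: heading 210 -> 180
LT 30: heading 180 -> 210
FD 9.2: (5.802,-34.65) -> (-2.165,-39.25) [heading=210, draw]
Final: pos=(-2.165,-39.25), heading=210, 11 segment(s) drawn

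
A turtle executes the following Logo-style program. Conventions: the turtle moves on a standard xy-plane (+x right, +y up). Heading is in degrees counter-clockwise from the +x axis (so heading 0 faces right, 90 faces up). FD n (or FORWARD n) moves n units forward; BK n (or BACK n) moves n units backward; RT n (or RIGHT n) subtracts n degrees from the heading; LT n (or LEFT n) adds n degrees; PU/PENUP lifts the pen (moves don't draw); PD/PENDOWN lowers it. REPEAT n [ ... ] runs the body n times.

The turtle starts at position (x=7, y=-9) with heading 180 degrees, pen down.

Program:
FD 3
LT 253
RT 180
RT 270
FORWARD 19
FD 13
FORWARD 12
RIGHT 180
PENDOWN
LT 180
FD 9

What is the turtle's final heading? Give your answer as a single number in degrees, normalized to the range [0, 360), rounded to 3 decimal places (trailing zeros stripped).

Answer: 343

Derivation:
Executing turtle program step by step:
Start: pos=(7,-9), heading=180, pen down
FD 3: (7,-9) -> (4,-9) [heading=180, draw]
LT 253: heading 180 -> 73
RT 180: heading 73 -> 253
RT 270: heading 253 -> 343
FD 19: (4,-9) -> (22.17,-14.555) [heading=343, draw]
FD 13: (22.17,-14.555) -> (34.602,-18.356) [heading=343, draw]
FD 12: (34.602,-18.356) -> (46.077,-21.864) [heading=343, draw]
RT 180: heading 343 -> 163
PD: pen down
LT 180: heading 163 -> 343
FD 9: (46.077,-21.864) -> (54.684,-24.496) [heading=343, draw]
Final: pos=(54.684,-24.496), heading=343, 5 segment(s) drawn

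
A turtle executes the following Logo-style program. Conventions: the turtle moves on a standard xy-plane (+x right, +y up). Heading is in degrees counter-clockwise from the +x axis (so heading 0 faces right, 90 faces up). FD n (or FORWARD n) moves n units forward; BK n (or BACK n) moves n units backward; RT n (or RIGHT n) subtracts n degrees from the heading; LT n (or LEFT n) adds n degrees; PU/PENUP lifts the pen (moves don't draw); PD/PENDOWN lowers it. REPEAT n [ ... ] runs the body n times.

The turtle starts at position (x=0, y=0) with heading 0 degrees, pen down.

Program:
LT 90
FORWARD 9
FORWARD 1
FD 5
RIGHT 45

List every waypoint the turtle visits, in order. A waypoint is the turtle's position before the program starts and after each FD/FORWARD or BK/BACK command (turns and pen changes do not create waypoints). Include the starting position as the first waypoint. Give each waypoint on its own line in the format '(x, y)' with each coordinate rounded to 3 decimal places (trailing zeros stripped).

Answer: (0, 0)
(0, 9)
(0, 10)
(0, 15)

Derivation:
Executing turtle program step by step:
Start: pos=(0,0), heading=0, pen down
LT 90: heading 0 -> 90
FD 9: (0,0) -> (0,9) [heading=90, draw]
FD 1: (0,9) -> (0,10) [heading=90, draw]
FD 5: (0,10) -> (0,15) [heading=90, draw]
RT 45: heading 90 -> 45
Final: pos=(0,15), heading=45, 3 segment(s) drawn
Waypoints (4 total):
(0, 0)
(0, 9)
(0, 10)
(0, 15)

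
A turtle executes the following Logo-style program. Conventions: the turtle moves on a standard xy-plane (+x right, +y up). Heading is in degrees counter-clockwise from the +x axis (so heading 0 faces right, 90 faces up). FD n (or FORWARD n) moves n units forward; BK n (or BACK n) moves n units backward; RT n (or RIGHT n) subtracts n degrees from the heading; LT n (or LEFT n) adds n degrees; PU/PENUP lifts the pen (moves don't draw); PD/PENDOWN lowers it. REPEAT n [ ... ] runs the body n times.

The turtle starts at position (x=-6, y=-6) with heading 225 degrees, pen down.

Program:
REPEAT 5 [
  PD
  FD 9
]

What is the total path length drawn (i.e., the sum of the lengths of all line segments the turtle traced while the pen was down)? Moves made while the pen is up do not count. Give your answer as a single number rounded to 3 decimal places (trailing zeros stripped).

Executing turtle program step by step:
Start: pos=(-6,-6), heading=225, pen down
REPEAT 5 [
  -- iteration 1/5 --
  PD: pen down
  FD 9: (-6,-6) -> (-12.364,-12.364) [heading=225, draw]
  -- iteration 2/5 --
  PD: pen down
  FD 9: (-12.364,-12.364) -> (-18.728,-18.728) [heading=225, draw]
  -- iteration 3/5 --
  PD: pen down
  FD 9: (-18.728,-18.728) -> (-25.092,-25.092) [heading=225, draw]
  -- iteration 4/5 --
  PD: pen down
  FD 9: (-25.092,-25.092) -> (-31.456,-31.456) [heading=225, draw]
  -- iteration 5/5 --
  PD: pen down
  FD 9: (-31.456,-31.456) -> (-37.82,-37.82) [heading=225, draw]
]
Final: pos=(-37.82,-37.82), heading=225, 5 segment(s) drawn

Segment lengths:
  seg 1: (-6,-6) -> (-12.364,-12.364), length = 9
  seg 2: (-12.364,-12.364) -> (-18.728,-18.728), length = 9
  seg 3: (-18.728,-18.728) -> (-25.092,-25.092), length = 9
  seg 4: (-25.092,-25.092) -> (-31.456,-31.456), length = 9
  seg 5: (-31.456,-31.456) -> (-37.82,-37.82), length = 9
Total = 45

Answer: 45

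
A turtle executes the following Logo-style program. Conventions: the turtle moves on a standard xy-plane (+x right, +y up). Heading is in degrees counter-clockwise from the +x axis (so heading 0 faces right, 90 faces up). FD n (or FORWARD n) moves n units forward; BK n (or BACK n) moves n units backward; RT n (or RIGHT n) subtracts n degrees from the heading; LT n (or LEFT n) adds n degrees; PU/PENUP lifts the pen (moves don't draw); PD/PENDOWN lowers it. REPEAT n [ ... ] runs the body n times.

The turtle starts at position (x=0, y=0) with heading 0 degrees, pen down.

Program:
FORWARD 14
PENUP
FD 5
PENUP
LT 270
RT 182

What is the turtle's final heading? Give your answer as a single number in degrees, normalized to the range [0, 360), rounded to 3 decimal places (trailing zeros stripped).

Answer: 88

Derivation:
Executing turtle program step by step:
Start: pos=(0,0), heading=0, pen down
FD 14: (0,0) -> (14,0) [heading=0, draw]
PU: pen up
FD 5: (14,0) -> (19,0) [heading=0, move]
PU: pen up
LT 270: heading 0 -> 270
RT 182: heading 270 -> 88
Final: pos=(19,0), heading=88, 1 segment(s) drawn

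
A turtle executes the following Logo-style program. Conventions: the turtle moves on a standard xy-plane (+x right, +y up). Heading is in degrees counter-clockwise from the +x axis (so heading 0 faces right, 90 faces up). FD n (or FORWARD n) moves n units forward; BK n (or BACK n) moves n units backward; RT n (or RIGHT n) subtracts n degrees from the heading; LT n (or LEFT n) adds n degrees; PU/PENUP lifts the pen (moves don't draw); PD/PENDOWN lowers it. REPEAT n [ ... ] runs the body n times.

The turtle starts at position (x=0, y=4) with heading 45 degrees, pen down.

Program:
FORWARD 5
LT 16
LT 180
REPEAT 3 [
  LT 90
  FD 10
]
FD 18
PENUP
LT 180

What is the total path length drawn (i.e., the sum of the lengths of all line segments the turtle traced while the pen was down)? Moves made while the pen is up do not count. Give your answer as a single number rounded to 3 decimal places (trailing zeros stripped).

Executing turtle program step by step:
Start: pos=(0,4), heading=45, pen down
FD 5: (0,4) -> (3.536,7.536) [heading=45, draw]
LT 16: heading 45 -> 61
LT 180: heading 61 -> 241
REPEAT 3 [
  -- iteration 1/3 --
  LT 90: heading 241 -> 331
  FD 10: (3.536,7.536) -> (12.282,2.687) [heading=331, draw]
  -- iteration 2/3 --
  LT 90: heading 331 -> 61
  FD 10: (12.282,2.687) -> (17.13,11.434) [heading=61, draw]
  -- iteration 3/3 --
  LT 90: heading 61 -> 151
  FD 10: (17.13,11.434) -> (8.384,16.282) [heading=151, draw]
]
FD 18: (8.384,16.282) -> (-7.36,25.008) [heading=151, draw]
PU: pen up
LT 180: heading 151 -> 331
Final: pos=(-7.36,25.008), heading=331, 5 segment(s) drawn

Segment lengths:
  seg 1: (0,4) -> (3.536,7.536), length = 5
  seg 2: (3.536,7.536) -> (12.282,2.687), length = 10
  seg 3: (12.282,2.687) -> (17.13,11.434), length = 10
  seg 4: (17.13,11.434) -> (8.384,16.282), length = 10
  seg 5: (8.384,16.282) -> (-7.36,25.008), length = 18
Total = 53

Answer: 53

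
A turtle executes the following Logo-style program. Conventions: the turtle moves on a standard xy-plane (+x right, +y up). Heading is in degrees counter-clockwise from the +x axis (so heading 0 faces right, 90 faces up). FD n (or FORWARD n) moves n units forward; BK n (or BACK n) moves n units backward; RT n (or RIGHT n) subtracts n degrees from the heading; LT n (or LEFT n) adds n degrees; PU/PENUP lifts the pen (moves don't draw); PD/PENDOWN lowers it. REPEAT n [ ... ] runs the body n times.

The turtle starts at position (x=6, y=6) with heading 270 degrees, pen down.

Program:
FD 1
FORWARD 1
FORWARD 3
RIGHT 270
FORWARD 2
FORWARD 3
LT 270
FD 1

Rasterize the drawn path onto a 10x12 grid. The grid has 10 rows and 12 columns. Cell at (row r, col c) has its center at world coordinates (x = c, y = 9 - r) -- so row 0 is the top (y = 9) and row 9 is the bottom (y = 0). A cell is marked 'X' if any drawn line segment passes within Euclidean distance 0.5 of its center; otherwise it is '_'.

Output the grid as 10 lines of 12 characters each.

Answer: ____________
____________
____________
______X_____
______X_____
______X_____
______X_____
______X_____
______XXXXXX
___________X

Derivation:
Segment 0: (6,6) -> (6,5)
Segment 1: (6,5) -> (6,4)
Segment 2: (6,4) -> (6,1)
Segment 3: (6,1) -> (8,1)
Segment 4: (8,1) -> (11,1)
Segment 5: (11,1) -> (11,0)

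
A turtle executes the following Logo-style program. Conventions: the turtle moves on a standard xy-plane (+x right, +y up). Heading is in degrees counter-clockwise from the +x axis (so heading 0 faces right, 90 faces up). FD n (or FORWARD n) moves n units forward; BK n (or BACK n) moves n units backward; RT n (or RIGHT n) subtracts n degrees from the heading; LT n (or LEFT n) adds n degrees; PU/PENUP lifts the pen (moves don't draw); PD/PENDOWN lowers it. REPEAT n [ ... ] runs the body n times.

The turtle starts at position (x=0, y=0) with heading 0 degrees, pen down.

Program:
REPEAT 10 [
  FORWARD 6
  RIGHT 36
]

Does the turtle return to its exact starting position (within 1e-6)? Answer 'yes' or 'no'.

Answer: yes

Derivation:
Executing turtle program step by step:
Start: pos=(0,0), heading=0, pen down
REPEAT 10 [
  -- iteration 1/10 --
  FD 6: (0,0) -> (6,0) [heading=0, draw]
  RT 36: heading 0 -> 324
  -- iteration 2/10 --
  FD 6: (6,0) -> (10.854,-3.527) [heading=324, draw]
  RT 36: heading 324 -> 288
  -- iteration 3/10 --
  FD 6: (10.854,-3.527) -> (12.708,-9.233) [heading=288, draw]
  RT 36: heading 288 -> 252
  -- iteration 4/10 --
  FD 6: (12.708,-9.233) -> (10.854,-14.939) [heading=252, draw]
  RT 36: heading 252 -> 216
  -- iteration 5/10 --
  FD 6: (10.854,-14.939) -> (6,-18.466) [heading=216, draw]
  RT 36: heading 216 -> 180
  -- iteration 6/10 --
  FD 6: (6,-18.466) -> (0,-18.466) [heading=180, draw]
  RT 36: heading 180 -> 144
  -- iteration 7/10 --
  FD 6: (0,-18.466) -> (-4.854,-14.939) [heading=144, draw]
  RT 36: heading 144 -> 108
  -- iteration 8/10 --
  FD 6: (-4.854,-14.939) -> (-6.708,-9.233) [heading=108, draw]
  RT 36: heading 108 -> 72
  -- iteration 9/10 --
  FD 6: (-6.708,-9.233) -> (-4.854,-3.527) [heading=72, draw]
  RT 36: heading 72 -> 36
  -- iteration 10/10 --
  FD 6: (-4.854,-3.527) -> (0,0) [heading=36, draw]
  RT 36: heading 36 -> 0
]
Final: pos=(0,0), heading=0, 10 segment(s) drawn

Start position: (0, 0)
Final position: (0, 0)
Distance = 0; < 1e-6 -> CLOSED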